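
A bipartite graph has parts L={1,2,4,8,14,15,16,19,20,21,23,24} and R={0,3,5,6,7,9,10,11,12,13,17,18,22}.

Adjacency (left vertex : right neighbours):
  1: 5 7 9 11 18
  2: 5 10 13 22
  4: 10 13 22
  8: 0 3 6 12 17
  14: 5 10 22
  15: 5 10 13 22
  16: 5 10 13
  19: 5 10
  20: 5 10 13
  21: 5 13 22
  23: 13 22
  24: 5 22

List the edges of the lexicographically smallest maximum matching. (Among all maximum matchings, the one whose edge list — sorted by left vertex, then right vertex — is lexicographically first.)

Lex-smallest maximum matching: {(1,7), (2,5), (4,10), (8,0), (14,22), (15,13)}

|M| = 6 (so the lex-smallest maximum matching has 6 edges)
process left vertices in ascending order; for each, take the smallest-labelled available neighbour that still permits 6 edges overall, or leave it unmatched if none does
lex-smallest matching: {1-7, 2-5, 4-10, 8-0, 14-22, 15-13}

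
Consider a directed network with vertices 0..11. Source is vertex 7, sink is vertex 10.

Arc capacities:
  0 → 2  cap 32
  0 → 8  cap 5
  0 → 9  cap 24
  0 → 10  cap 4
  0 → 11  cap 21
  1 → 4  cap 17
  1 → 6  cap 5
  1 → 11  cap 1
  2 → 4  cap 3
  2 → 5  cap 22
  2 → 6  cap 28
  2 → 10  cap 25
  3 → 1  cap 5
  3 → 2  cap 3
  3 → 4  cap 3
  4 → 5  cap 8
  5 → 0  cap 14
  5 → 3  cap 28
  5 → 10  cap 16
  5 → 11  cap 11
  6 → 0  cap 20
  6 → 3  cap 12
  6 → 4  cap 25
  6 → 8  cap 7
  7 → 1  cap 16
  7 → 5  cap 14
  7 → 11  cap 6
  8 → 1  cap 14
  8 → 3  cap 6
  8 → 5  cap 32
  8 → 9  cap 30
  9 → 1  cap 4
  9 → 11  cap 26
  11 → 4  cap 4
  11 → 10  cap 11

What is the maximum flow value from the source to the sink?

augment #1: 7→5→10 bottleneck 14, total now 14
augment #2: 7→11→10 bottleneck 6, total now 20
augment #3: 7→1→11→10 bottleneck 1, total now 21
augment #4: 7→1→4→5→10 bottleneck 2, total now 23
augment #5: 7→1→6→0→10 bottleneck 4, total now 27
augment #6: 7→1→4→5→11→10 bottleneck 4, total now 31
augment #7: 7→1→6→0→2→10 bottleneck 1, total now 32
augment #8: 7→1→4→5→0→2→10 bottleneck 2, total now 34

Maximum flow value: 34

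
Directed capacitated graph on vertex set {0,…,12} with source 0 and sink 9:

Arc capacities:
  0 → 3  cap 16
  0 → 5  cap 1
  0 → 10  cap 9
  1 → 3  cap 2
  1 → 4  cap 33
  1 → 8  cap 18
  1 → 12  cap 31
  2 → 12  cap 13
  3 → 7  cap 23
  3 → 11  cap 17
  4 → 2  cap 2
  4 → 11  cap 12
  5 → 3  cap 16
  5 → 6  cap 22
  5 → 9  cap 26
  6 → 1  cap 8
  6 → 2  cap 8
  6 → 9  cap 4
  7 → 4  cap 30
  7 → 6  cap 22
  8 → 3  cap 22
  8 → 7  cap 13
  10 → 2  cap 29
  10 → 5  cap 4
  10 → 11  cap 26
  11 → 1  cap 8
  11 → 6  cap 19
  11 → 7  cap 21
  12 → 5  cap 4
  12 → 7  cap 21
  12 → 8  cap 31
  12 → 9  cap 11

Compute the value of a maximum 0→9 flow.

Maximum flow value: 24

augment #1: 0→5→9 bottleneck 1, total now 1
augment #2: 0→10→5→9 bottleneck 4, total now 5
augment #3: 0→3→7→6→9 bottleneck 4, total now 9
augment #4: 0→10→2→12→9 bottleneck 5, total now 14
augment #5: 0→3→11→1→12→9 bottleneck 6, total now 20
augment #6: 0→3→11→1→12→5→9 bottleneck 2, total now 22
augment #7: 0→3→7→4→2→12→5→9 bottleneck 2, total now 24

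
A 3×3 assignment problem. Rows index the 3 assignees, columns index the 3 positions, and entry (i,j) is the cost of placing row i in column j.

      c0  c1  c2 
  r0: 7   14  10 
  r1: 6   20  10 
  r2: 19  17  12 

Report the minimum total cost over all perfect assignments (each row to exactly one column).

optimal assignment: row0→col1 (cost 14), row1→col0 (cost 6), row2→col2 (cost 12)
total = 14 + 6 + 12 = 32

Minimum assignment cost: 32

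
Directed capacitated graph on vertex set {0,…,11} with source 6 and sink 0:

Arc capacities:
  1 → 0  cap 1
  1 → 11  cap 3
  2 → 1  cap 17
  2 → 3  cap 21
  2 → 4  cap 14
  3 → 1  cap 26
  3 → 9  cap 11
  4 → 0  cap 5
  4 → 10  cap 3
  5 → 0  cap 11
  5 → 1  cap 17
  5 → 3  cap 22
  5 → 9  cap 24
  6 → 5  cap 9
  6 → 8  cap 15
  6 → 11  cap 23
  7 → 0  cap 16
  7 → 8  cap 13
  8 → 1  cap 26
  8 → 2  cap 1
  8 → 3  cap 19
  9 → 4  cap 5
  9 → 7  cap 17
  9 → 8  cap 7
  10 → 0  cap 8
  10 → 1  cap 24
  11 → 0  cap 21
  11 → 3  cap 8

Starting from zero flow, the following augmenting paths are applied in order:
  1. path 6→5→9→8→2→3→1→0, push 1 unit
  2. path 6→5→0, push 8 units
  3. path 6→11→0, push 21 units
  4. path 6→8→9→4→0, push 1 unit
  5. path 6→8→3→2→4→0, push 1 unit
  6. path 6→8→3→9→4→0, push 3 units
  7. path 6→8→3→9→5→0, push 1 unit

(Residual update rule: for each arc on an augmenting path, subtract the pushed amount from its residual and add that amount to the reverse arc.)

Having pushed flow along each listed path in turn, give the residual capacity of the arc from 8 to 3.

after path 1 (6→5→9→8→2→3→1→0, push 1): res(8,3)=19
after path 2 (6→5→0, push 8): res(8,3)=19
after path 3 (6→11→0, push 21): res(8,3)=19
after path 4 (6→8→9→4→0, push 1): res(8,3)=19
after path 5 (6→8→3→2→4→0, push 1): res(8,3)=18
after path 6 (6→8→3→9→4→0, push 3): res(8,3)=15
after path 7 (6→8→3→9→5→0, push 1): res(8,3)=14

Residual capacity of (8,3): 14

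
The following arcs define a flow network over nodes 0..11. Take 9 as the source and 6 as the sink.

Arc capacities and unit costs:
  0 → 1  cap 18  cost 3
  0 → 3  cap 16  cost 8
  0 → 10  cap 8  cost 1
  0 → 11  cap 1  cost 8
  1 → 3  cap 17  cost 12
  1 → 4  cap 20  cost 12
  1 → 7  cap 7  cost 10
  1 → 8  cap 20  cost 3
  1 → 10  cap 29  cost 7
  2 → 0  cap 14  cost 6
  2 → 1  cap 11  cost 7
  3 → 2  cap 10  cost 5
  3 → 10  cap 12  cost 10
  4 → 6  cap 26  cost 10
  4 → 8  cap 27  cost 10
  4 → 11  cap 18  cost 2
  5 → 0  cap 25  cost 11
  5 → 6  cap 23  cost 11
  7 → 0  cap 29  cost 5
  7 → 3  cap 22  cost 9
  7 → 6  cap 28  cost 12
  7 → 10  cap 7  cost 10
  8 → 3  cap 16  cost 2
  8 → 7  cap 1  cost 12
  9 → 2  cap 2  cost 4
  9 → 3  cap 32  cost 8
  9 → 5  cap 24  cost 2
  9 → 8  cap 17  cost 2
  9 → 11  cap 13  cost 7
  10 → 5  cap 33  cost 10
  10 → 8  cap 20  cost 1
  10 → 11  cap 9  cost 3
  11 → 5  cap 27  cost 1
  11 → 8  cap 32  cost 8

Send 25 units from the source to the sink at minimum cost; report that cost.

Minimum cost for 25 units: 358

shortest-cost path #1: 9→5→6 push 23 @ unit cost 13 (adds 299)
shortest-cost path #2: 9→8→7→6 push 1 @ unit cost 26 (adds 26)
shortest-cost path #3: 9→2→1→4→6 push 1 @ unit cost 33 (adds 33)
total cost = 358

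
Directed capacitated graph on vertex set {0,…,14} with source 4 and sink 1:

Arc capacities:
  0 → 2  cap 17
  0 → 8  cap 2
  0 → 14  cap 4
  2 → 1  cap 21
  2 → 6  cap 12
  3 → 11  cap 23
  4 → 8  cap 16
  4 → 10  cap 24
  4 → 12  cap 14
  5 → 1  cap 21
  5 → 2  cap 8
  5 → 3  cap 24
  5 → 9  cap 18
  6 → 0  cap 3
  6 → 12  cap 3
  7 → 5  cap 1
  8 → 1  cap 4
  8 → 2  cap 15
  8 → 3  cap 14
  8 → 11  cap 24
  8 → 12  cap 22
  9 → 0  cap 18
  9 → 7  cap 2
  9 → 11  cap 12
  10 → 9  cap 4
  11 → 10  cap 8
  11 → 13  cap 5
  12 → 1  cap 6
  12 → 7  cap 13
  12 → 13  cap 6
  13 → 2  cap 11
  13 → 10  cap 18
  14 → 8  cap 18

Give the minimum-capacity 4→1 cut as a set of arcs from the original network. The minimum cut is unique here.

Min-cut arcs: {(2,1), (7,5), (8,1), (12,1)} (total capacity 32)

augment #1: 4→8→1 push 4
augment #2: 4→12→1 push 6
augment #3: 4→8→2→1 push 12
augment #4: 4→12→7→5→1 push 1
augment #5: 4→12→13→2→1 push 6
augment #6: 4→10→9→0→2→1 push 3
max flow = 32; residual-reachable set from 4 gives S-side
cut edges (S→T): {(2,1), (7,5), (8,1), (12,1)} total cap 32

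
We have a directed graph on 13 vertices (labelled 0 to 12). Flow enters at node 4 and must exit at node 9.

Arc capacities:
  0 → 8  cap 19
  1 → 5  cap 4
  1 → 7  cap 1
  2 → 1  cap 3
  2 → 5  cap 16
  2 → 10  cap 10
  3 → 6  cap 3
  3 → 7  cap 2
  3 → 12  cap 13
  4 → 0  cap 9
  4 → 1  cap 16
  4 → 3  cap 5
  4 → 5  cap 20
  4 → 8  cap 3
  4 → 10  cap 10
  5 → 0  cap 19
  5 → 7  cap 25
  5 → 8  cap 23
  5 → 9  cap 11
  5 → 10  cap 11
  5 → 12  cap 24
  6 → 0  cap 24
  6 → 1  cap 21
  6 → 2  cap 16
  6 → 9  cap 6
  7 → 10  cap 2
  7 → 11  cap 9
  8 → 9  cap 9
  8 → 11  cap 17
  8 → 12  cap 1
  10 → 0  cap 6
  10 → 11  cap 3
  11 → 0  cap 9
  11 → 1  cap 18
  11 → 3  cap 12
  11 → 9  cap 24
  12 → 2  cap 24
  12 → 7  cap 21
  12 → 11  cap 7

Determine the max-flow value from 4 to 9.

augment #1: 4→5→9 bottleneck 11, total now 11
augment #2: 4→8→9 bottleneck 3, total now 14
augment #3: 4→0→8→9 bottleneck 6, total now 20
augment #4: 4→3→6→9 bottleneck 3, total now 23
augment #5: 4→10→11→9 bottleneck 3, total now 26
augment #6: 4→0→8→11→9 bottleneck 3, total now 29
augment #7: 4→1→7→11→9 bottleneck 1, total now 30
augment #8: 4→3→7→11→9 bottleneck 2, total now 32
augment #9: 4→5→7→11→9 bottleneck 6, total now 38
augment #10: 4→5→8→11→9 bottleneck 3, total now 41
augment #11: 4→1→5→8→11→9 bottleneck 4, total now 45
augment #12: 4→10→0→8→11→9 bottleneck 2, total now 47

Maximum flow value: 47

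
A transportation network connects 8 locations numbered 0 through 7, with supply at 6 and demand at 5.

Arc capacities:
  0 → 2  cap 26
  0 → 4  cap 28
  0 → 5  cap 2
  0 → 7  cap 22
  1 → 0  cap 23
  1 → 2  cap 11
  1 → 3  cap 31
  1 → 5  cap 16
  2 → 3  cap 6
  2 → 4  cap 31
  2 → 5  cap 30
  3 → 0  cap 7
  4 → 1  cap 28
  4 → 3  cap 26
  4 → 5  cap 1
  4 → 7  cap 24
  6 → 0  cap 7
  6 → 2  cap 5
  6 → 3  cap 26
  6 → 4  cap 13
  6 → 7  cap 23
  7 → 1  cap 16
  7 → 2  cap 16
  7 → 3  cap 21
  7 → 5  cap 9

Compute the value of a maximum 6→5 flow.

augment #1: 6→0→5 bottleneck 2, total now 2
augment #2: 6→2→5 bottleneck 5, total now 7
augment #3: 6→4→5 bottleneck 1, total now 8
augment #4: 6→7→5 bottleneck 9, total now 17
augment #5: 6→0→2→5 bottleneck 5, total now 22
augment #6: 6→4→1→5 bottleneck 12, total now 34
augment #7: 6→7→1→5 bottleneck 4, total now 38
augment #8: 6→7→2→5 bottleneck 10, total now 48
augment #9: 6→3→0→2→5 bottleneck 7, total now 55

Maximum flow value: 55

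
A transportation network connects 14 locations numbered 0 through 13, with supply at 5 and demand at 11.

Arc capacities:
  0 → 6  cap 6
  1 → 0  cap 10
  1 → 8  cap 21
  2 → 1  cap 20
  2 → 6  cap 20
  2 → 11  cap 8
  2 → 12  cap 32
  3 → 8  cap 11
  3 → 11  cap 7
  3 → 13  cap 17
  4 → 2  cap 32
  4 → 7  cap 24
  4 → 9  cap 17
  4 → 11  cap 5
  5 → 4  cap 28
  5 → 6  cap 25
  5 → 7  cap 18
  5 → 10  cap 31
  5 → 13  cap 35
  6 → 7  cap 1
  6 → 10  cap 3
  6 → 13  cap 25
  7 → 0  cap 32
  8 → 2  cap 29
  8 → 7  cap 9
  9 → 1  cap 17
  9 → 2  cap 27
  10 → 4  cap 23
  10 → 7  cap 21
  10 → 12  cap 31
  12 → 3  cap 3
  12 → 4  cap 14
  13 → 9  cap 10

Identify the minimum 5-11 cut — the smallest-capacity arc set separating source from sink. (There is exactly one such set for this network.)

augment #1: 5→4→11 push 5
augment #2: 5→4→2→11 push 8
augment #3: 5→10→12→3→11 push 3
max flow = 16; residual-reachable set from 5 gives S-side
cut edges (S→T): {(2,11), (4,11), (12,3)} total cap 16

Min-cut arcs: {(2,11), (4,11), (12,3)} (total capacity 16)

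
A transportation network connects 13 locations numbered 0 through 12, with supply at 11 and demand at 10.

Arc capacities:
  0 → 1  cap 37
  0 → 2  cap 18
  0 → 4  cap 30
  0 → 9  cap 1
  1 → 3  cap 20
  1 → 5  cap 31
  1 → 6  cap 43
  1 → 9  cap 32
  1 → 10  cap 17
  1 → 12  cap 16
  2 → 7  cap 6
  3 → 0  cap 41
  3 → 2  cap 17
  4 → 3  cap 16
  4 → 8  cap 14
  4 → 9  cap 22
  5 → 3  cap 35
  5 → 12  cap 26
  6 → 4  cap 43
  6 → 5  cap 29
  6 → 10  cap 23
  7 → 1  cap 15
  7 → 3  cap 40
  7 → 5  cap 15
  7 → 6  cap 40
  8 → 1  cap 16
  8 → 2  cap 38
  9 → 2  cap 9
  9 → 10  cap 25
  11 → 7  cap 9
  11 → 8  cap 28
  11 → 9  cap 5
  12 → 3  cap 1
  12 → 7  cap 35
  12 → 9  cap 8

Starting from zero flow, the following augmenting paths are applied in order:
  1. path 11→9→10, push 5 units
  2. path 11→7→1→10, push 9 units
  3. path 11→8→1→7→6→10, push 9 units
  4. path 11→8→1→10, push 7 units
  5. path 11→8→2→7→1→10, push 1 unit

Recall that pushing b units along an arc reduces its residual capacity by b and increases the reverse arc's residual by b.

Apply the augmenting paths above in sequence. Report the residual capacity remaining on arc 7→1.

Residual capacity of (7,1): 14

after path 1 (11→9→10, push 5): res(7,1)=15
after path 2 (11→7→1→10, push 9): res(7,1)=6
after path 3 (11→8→1→7→6→10, push 9): res(7,1)=15
after path 4 (11→8→1→10, push 7): res(7,1)=15
after path 5 (11→8→2→7→1→10, push 1): res(7,1)=14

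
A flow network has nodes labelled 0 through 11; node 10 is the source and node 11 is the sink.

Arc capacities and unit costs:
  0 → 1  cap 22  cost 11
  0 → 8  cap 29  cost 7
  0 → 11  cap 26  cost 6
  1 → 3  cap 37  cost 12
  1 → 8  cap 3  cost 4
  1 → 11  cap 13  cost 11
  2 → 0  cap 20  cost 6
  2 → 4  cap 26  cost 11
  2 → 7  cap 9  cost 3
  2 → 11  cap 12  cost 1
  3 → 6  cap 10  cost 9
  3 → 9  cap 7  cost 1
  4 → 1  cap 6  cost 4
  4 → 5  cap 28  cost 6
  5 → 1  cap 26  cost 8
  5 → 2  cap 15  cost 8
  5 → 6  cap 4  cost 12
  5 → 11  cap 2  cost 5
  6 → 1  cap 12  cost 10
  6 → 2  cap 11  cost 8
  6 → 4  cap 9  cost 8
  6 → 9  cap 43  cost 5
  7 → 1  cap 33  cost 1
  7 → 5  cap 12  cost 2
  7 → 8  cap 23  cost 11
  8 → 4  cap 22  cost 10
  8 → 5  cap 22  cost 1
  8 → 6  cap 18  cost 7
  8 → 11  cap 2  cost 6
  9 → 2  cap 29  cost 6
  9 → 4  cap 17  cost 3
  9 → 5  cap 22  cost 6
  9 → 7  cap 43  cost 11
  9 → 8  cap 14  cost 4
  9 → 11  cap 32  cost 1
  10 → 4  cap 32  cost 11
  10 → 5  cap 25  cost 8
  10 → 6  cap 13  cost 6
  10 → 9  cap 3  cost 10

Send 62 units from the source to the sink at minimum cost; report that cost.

Minimum cost for 62 units: 1468

shortest-cost path #1: 10→9→11 push 3 @ unit cost 11 (adds 33)
shortest-cost path #2: 10→6→9→11 push 13 @ unit cost 12 (adds 156)
shortest-cost path #3: 10→5→11 push 2 @ unit cost 13 (adds 26)
shortest-cost path #4: 10→5→2→11 push 12 @ unit cost 17 (adds 204)
shortest-cost path #5: 10→4→1→8→11 push 2 @ unit cost 25 (adds 50)
shortest-cost path #6: 10→5→6→9→11 push 4 @ unit cost 26 (adds 104)
shortest-cost path #7: 10→4→1→11 push 4 @ unit cost 26 (adds 104)
shortest-cost path #8: 10→5→1→11 push 7 @ unit cost 27 (adds 189)
shortest-cost path #9: 10→4→5→1→11 push 2 @ unit cost 36 (adds 72)
shortest-cost path #10: 10→4→5→2→0→11 push 3 @ unit cost 37 (adds 111)
shortest-cost path #11: 10→4→5→1→3→9→11 push 7 @ unit cost 39 (adds 273)
shortest-cost path #12: 10→4→5→1→8→6→9→11 push 1 @ unit cost 42 (adds 42)
shortest-cost path #13: 10→4→5→1→3→6→9→11 push 2 @ unit cost 52 (adds 104)
total cost = 1468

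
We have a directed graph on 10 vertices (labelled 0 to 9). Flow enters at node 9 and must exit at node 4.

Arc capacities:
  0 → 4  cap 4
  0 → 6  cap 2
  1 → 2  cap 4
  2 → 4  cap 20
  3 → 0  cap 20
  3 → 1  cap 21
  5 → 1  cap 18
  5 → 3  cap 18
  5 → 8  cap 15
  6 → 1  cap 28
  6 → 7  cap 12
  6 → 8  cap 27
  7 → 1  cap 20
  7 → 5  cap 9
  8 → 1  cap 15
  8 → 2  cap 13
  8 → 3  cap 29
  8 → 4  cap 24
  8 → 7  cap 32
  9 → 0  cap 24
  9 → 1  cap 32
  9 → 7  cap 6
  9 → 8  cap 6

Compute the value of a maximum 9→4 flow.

augment #1: 9→0→4 bottleneck 4, total now 4
augment #2: 9→8→4 bottleneck 6, total now 10
augment #3: 9→1→2→4 bottleneck 4, total now 14
augment #4: 9→0→6→8→4 bottleneck 2, total now 16
augment #5: 9→7→5→8→4 bottleneck 6, total now 22

Maximum flow value: 22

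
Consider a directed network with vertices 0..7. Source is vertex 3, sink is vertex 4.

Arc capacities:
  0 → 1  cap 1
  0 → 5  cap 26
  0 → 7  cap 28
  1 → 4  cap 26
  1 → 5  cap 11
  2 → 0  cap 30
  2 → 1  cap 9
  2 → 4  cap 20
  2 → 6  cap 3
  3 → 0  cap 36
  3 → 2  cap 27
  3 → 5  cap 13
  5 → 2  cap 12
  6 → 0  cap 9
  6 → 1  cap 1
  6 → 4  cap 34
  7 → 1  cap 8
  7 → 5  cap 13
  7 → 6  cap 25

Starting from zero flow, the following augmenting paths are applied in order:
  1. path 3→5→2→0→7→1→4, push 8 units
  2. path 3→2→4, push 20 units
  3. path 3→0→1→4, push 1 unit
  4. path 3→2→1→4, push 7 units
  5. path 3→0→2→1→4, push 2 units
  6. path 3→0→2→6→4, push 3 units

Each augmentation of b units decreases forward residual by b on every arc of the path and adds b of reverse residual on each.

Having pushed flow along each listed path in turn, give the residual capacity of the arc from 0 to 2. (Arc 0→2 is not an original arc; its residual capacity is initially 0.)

after path 1 (3→5→2→0→7→1→4, push 8): res(0,2)=8
after path 2 (3→2→4, push 20): res(0,2)=8
after path 3 (3→0→1→4, push 1): res(0,2)=8
after path 4 (3→2→1→4, push 7): res(0,2)=8
after path 5 (3→0→2→1→4, push 2): res(0,2)=6
after path 6 (3→0→2→6→4, push 3): res(0,2)=3

Residual capacity of (0,2): 3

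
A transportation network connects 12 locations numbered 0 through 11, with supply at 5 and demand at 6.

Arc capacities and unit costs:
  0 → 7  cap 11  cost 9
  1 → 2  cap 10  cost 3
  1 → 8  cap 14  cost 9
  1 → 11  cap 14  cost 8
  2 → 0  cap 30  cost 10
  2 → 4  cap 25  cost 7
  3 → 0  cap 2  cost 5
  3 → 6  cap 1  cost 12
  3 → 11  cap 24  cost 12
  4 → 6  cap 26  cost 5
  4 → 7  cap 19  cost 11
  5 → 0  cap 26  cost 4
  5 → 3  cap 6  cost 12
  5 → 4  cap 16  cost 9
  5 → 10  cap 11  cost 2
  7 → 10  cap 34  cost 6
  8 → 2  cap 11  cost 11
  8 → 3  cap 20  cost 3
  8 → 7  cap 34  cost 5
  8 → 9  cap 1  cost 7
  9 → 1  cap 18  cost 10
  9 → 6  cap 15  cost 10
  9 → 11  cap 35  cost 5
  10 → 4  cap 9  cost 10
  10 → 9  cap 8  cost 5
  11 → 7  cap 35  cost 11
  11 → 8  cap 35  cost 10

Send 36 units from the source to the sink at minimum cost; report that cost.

shortest-cost path #1: 5→4→6 push 16 @ unit cost 14 (adds 224)
shortest-cost path #2: 5→10→4→6 push 9 @ unit cost 17 (adds 153)
shortest-cost path #3: 5→10→9→6 push 2 @ unit cost 17 (adds 34)
shortest-cost path #4: 5→3→6 push 1 @ unit cost 24 (adds 24)
shortest-cost path #5: 5→0→7→10→9→6 push 6 @ unit cost 34 (adds 204)
shortest-cost path #6: 5→3→11→8→9→6 push 1 @ unit cost 51 (adds 51)
shortest-cost path #7: 5→3→11→8→2→4→6 push 1 @ unit cost 57 (adds 57)
total cost = 747

Minimum cost for 36 units: 747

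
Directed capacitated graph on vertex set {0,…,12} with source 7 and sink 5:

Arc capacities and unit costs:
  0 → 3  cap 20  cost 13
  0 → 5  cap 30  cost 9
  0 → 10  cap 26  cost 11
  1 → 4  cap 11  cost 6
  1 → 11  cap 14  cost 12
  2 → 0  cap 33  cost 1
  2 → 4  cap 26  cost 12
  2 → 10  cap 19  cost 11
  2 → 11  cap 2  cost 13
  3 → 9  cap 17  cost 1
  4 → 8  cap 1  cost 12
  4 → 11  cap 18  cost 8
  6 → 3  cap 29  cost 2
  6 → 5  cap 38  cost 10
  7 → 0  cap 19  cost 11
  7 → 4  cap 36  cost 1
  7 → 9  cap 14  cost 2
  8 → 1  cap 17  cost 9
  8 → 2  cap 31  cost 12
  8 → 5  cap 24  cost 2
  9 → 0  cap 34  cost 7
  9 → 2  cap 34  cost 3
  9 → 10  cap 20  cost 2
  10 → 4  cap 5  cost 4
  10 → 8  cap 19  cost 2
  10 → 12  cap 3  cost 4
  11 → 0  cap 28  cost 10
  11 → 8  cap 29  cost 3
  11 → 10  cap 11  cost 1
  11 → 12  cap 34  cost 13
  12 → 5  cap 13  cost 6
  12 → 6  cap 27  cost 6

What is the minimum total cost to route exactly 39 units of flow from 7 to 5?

Minimum cost for 39 units: 552

shortest-cost path #1: 7→9→10→8→5 push 14 @ unit cost 8 (adds 112)
shortest-cost path #2: 7→4→11→8→5 push 10 @ unit cost 14 (adds 140)
shortest-cost path #3: 7→0→5 push 15 @ unit cost 20 (adds 300)
total cost = 552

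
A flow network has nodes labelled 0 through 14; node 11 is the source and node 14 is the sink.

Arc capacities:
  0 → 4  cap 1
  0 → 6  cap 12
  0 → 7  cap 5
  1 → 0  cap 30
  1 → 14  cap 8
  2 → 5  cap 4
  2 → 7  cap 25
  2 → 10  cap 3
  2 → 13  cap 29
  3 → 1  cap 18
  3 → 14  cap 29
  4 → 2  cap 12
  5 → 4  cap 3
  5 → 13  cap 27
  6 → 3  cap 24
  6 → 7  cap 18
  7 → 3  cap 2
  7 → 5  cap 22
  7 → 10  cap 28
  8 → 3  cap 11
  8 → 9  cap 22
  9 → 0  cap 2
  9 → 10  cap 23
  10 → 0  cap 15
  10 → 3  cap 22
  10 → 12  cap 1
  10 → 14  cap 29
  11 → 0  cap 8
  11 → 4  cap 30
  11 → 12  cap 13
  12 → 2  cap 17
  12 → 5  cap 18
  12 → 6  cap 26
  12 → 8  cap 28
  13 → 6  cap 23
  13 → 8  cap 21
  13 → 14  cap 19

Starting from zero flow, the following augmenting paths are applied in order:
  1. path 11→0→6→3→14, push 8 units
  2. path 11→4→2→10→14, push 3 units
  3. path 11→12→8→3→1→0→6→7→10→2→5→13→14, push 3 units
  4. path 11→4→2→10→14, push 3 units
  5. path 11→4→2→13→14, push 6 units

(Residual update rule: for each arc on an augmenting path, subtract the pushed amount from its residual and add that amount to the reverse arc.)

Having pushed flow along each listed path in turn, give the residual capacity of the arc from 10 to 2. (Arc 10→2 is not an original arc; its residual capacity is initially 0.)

Residual capacity of (10,2): 3

after path 1 (11→0→6→3→14, push 8): res(10,2)=0
after path 2 (11→4→2→10→14, push 3): res(10,2)=3
after path 3 (11→12→8→3→1→0→6→7→10→2→5→13→14, push 3): res(10,2)=0
after path 4 (11→4→2→10→14, push 3): res(10,2)=3
after path 5 (11→4→2→13→14, push 6): res(10,2)=3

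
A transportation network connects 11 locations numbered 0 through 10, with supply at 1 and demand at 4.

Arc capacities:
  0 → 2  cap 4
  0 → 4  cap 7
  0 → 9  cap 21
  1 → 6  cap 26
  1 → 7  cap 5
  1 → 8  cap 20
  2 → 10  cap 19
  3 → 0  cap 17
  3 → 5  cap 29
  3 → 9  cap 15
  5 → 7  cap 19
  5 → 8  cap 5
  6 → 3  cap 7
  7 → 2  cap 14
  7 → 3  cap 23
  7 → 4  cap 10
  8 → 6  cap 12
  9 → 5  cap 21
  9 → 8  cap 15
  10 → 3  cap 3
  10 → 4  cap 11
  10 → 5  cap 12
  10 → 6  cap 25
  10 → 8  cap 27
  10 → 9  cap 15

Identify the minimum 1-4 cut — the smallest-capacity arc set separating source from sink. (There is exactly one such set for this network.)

Min-cut arcs: {(1,7), (6,3)} (total capacity 12)

augment #1: 1→7→4 push 5
augment #2: 1→6→3→0→4 push 7
max flow = 12; residual-reachable set from 1 gives S-side
cut edges (S→T): {(1,7), (6,3)} total cap 12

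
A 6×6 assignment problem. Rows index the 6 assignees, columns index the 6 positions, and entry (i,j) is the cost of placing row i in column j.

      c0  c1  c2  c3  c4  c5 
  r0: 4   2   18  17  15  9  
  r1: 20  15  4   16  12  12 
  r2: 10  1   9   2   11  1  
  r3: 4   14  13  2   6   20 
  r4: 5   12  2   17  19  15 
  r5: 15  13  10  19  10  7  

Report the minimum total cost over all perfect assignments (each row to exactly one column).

Minimum assignment cost: 24

optimal assignment: row0→col1 (cost 2), row1→col2 (cost 4), row2→col5 (cost 1), row3→col3 (cost 2), row4→col0 (cost 5), row5→col4 (cost 10)
total = 2 + 4 + 1 + 2 + 5 + 10 = 24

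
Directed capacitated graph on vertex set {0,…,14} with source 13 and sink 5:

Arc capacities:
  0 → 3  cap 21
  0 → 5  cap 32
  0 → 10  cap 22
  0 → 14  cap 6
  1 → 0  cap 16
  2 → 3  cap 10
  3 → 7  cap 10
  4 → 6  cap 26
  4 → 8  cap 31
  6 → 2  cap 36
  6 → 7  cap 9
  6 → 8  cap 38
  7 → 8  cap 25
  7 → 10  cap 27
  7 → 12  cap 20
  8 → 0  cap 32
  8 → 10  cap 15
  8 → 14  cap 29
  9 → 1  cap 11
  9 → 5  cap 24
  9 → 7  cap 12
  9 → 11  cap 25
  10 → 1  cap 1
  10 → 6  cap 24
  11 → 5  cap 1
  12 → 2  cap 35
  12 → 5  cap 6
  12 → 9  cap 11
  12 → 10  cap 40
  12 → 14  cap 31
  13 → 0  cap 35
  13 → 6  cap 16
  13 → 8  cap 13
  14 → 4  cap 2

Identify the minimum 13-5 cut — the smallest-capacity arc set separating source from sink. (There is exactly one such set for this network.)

augment #1: 13→0→5 push 32
augment #2: 13→6→7→12→5 push 6
augment #3: 13→6→7→12→9→5 push 3
augment #4: 13→0→3→7→12→9→5 push 3
augment #5: 13→6→2→3→7→12→9→5 push 5
max flow = 49; residual-reachable set from 13 gives S-side
cut edges (S→T): {(0,5), (12,5), (12,9)} total cap 49

Min-cut arcs: {(0,5), (12,5), (12,9)} (total capacity 49)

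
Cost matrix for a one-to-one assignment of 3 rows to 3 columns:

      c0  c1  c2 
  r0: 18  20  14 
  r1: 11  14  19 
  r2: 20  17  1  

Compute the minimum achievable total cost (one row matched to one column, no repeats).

Minimum assignment cost: 32

optimal assignment: row0→col1 (cost 20), row1→col0 (cost 11), row2→col2 (cost 1)
total = 20 + 11 + 1 = 32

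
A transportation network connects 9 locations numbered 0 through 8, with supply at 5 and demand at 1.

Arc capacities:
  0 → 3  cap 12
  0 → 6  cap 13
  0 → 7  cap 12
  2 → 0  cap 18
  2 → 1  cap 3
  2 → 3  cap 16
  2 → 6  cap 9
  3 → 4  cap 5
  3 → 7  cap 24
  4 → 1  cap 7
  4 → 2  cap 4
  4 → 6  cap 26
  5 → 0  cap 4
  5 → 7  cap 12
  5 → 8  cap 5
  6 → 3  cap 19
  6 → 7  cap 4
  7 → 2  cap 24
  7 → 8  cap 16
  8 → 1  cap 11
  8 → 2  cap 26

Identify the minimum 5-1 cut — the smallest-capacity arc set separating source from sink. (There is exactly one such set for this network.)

augment #1: 5→8→1 push 5
augment #2: 5→7→2→1 push 3
augment #3: 5→7→8→1 push 6
augment #4: 5→0→3→4→1 push 4
augment #5: 5→7→2→3→4→1 push 1
max flow = 19; residual-reachable set from 5 gives S-side
cut edges (S→T): {(2,1), (3,4), (8,1)} total cap 19

Min-cut arcs: {(2,1), (3,4), (8,1)} (total capacity 19)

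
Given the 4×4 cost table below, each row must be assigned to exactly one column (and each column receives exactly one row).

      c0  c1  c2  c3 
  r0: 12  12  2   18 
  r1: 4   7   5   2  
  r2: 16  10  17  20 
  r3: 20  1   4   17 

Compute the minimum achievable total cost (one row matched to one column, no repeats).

Minimum assignment cost: 21

optimal assignment: row0→col2 (cost 2), row1→col3 (cost 2), row2→col0 (cost 16), row3→col1 (cost 1)
total = 2 + 2 + 16 + 1 = 21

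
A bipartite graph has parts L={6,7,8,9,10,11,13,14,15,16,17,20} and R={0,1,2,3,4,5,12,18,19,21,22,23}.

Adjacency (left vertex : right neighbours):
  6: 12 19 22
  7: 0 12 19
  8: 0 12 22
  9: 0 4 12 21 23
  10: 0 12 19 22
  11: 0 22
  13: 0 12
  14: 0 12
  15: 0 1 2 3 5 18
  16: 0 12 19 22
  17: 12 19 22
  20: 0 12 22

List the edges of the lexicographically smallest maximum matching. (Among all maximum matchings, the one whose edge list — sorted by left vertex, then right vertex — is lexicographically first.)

|M| = 6 (so the lex-smallest maximum matching has 6 edges)
process left vertices in ascending order; for each, take the smallest-labelled available neighbour that still permits 6 edges overall, or leave it unmatched if none does
lex-smallest matching: {6-12, 7-0, 8-22, 9-4, 10-19, 15-1}

Lex-smallest maximum matching: {(6,12), (7,0), (8,22), (9,4), (10,19), (15,1)}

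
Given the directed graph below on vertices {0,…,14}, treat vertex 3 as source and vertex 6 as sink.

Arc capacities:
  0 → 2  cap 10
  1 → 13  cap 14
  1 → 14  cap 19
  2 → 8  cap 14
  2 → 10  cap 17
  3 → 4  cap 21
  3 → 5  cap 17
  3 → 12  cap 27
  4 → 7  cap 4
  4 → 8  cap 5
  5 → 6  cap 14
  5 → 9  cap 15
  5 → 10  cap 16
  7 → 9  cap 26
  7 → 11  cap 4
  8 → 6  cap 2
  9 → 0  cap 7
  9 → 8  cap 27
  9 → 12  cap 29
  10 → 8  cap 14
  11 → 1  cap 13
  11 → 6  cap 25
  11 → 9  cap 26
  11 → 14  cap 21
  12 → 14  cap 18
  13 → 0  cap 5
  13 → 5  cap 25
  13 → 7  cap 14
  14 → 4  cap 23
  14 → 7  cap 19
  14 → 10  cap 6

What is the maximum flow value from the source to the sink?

augment #1: 3→5→6 bottleneck 14, total now 14
augment #2: 3→4→8→6 bottleneck 2, total now 16
augment #3: 3→4→7→11→6 bottleneck 4, total now 20

Maximum flow value: 20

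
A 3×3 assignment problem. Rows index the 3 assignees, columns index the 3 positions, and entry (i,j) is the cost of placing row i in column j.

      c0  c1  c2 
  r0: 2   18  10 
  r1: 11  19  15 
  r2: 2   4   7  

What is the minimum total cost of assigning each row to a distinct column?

Minimum assignment cost: 21

optimal assignment: row0→col0 (cost 2), row1→col2 (cost 15), row2→col1 (cost 4)
total = 2 + 15 + 4 = 21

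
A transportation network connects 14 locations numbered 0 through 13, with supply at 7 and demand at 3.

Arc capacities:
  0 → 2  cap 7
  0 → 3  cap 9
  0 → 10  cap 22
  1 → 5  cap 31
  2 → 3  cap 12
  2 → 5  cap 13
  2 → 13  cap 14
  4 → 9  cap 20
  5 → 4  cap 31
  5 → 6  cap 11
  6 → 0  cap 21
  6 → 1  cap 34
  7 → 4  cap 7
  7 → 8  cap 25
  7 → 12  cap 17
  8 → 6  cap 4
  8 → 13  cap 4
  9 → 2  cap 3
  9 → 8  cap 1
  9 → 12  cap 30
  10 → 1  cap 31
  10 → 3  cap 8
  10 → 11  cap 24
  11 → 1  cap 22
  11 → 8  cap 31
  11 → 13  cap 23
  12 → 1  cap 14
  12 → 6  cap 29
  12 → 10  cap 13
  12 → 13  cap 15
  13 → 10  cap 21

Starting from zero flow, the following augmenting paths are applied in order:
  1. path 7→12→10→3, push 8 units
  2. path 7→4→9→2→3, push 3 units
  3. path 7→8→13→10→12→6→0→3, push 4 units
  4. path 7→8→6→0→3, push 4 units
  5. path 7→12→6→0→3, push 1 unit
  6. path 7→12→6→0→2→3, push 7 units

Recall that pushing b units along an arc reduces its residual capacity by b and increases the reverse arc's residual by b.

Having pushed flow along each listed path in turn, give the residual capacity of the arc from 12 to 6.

Residual capacity of (12,6): 17

after path 1 (7→12→10→3, push 8): res(12,6)=29
after path 2 (7→4→9→2→3, push 3): res(12,6)=29
after path 3 (7→8→13→10→12→6→0→3, push 4): res(12,6)=25
after path 4 (7→8→6→0→3, push 4): res(12,6)=25
after path 5 (7→12→6→0→3, push 1): res(12,6)=24
after path 6 (7→12→6→0→2→3, push 7): res(12,6)=17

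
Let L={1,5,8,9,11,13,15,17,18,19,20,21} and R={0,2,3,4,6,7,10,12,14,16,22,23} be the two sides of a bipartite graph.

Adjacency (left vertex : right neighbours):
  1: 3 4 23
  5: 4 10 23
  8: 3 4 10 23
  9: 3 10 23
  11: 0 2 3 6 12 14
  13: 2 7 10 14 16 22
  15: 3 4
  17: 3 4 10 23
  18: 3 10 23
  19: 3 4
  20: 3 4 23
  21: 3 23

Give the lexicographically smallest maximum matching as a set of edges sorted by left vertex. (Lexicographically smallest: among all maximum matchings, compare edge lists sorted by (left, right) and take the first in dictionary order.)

Lex-smallest maximum matching: {(1,3), (5,4), (8,10), (9,23), (11,0), (13,2)}

|M| = 6 (so the lex-smallest maximum matching has 6 edges)
process left vertices in ascending order; for each, take the smallest-labelled available neighbour that still permits 6 edges overall, or leave it unmatched if none does
lex-smallest matching: {1-3, 5-4, 8-10, 9-23, 11-0, 13-2}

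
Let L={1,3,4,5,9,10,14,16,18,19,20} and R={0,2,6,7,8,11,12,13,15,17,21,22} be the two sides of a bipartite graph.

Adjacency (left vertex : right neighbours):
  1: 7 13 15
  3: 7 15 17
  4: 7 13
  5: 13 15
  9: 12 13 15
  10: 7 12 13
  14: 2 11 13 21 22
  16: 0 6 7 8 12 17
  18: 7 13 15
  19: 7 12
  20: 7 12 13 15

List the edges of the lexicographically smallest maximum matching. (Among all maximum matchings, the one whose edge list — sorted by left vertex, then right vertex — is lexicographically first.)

Lex-smallest maximum matching: {(1,7), (3,17), (4,13), (5,15), (9,12), (14,2), (16,0)}

|M| = 7 (so the lex-smallest maximum matching has 7 edges)
process left vertices in ascending order; for each, take the smallest-labelled available neighbour that still permits 7 edges overall, or leave it unmatched if none does
lex-smallest matching: {1-7, 3-17, 4-13, 5-15, 9-12, 14-2, 16-0}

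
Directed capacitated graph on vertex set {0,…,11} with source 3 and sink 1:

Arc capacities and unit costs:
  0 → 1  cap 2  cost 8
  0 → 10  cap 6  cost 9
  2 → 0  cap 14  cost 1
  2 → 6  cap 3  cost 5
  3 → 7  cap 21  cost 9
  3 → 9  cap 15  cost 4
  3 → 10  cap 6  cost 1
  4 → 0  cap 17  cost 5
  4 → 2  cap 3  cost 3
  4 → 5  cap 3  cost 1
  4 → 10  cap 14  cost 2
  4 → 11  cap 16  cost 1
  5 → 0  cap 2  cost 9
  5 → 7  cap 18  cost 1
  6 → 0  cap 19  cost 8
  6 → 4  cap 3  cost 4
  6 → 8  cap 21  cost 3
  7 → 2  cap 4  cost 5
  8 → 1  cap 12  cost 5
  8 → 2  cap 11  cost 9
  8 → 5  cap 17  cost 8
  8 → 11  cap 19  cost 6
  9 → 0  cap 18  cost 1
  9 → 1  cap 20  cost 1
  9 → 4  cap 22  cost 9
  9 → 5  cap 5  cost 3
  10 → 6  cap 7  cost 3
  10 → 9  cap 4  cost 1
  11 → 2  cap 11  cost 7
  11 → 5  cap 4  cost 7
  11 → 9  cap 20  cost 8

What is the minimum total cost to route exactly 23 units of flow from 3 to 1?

shortest-cost path #1: 3→10→9→1 push 4 @ unit cost 3 (adds 12)
shortest-cost path #2: 3→9→1 push 15 @ unit cost 5 (adds 75)
shortest-cost path #3: 3→10→6→8→1 push 2 @ unit cost 12 (adds 24)
shortest-cost path #4: 3→7→2→0→1 push 2 @ unit cost 23 (adds 46)
total cost = 157

Minimum cost for 23 units: 157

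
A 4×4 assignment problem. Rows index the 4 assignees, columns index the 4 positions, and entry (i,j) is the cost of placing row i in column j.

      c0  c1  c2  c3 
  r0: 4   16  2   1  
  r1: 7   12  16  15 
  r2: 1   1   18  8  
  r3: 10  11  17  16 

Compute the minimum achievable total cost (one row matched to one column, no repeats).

Minimum assignment cost: 26

one of 2 optimal assignments: row0→col2 (cost 2), row1→col0 (cost 7), row2→col1 (cost 1), row3→col3 (cost 16)
total = 2 + 7 + 1 + 16 = 26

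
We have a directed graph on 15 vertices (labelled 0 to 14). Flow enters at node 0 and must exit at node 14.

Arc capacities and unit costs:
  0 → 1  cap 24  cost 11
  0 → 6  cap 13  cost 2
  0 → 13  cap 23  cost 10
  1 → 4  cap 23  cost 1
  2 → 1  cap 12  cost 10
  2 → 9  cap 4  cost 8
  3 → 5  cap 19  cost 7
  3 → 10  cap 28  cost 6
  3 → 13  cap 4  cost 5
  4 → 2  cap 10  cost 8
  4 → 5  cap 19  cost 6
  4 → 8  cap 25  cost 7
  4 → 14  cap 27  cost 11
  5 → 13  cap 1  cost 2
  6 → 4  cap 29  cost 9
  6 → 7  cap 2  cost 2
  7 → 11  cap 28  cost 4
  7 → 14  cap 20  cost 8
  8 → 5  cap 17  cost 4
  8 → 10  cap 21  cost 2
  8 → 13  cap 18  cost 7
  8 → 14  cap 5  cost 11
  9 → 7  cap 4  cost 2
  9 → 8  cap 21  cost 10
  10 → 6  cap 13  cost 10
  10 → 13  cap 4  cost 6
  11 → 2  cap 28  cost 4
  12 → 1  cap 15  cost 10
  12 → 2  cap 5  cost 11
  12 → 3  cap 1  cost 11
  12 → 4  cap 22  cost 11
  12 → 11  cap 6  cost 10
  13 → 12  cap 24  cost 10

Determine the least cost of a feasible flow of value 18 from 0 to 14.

shortest-cost path #1: 0→6→7→14 push 2 @ unit cost 12 (adds 24)
shortest-cost path #2: 0→6→4→14 push 11 @ unit cost 22 (adds 242)
shortest-cost path #3: 0→1→4→14 push 5 @ unit cost 23 (adds 115)
total cost = 381

Minimum cost for 18 units: 381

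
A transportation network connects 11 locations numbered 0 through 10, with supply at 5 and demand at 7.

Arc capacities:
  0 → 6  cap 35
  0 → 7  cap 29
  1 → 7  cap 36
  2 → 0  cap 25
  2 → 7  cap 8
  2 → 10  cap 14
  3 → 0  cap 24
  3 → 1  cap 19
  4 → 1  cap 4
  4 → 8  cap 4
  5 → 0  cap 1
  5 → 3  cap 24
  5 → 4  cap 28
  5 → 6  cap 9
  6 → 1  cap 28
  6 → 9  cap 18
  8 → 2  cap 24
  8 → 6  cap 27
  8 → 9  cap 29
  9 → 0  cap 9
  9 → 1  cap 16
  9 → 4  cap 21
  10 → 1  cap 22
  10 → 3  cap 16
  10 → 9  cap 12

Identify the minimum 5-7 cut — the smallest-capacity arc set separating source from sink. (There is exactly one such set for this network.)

augment #1: 5→0→7 push 1
augment #2: 5→3→0→7 push 24
augment #3: 5→4→1→7 push 4
augment #4: 5→6→1→7 push 9
augment #5: 5→4→8→2→7 push 4
max flow = 42; residual-reachable set from 5 gives S-side
cut edges (S→T): {(4,1), (4,8), (5,0), (5,3), (5,6)} total cap 42

Min-cut arcs: {(4,1), (4,8), (5,0), (5,3), (5,6)} (total capacity 42)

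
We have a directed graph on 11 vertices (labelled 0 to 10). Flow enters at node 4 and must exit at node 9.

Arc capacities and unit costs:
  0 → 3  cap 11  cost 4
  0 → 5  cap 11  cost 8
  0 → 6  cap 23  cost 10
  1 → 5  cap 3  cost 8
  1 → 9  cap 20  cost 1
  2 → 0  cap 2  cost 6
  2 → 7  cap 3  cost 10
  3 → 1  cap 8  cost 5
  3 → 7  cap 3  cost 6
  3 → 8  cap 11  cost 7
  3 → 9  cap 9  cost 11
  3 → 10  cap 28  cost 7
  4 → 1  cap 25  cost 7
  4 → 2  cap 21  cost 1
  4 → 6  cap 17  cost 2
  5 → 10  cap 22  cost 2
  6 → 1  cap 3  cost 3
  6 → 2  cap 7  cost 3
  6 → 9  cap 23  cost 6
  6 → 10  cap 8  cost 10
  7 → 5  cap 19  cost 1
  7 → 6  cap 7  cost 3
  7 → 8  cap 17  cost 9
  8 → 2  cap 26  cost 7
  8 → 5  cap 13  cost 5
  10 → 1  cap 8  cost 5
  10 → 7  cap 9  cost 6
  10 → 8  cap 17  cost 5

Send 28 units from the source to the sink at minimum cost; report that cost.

Minimum cost for 28 units: 218

shortest-cost path #1: 4→6→1→9 push 3 @ unit cost 6 (adds 18)
shortest-cost path #2: 4→6→9 push 14 @ unit cost 8 (adds 112)
shortest-cost path #3: 4→1→9 push 11 @ unit cost 8 (adds 88)
total cost = 218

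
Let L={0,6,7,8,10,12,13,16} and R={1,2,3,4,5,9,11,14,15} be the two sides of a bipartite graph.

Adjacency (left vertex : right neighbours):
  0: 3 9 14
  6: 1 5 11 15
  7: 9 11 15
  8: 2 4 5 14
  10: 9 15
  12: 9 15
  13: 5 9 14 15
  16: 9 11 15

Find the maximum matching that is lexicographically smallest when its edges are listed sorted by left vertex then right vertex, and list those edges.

Lex-smallest maximum matching: {(0,3), (6,1), (7,9), (8,2), (10,15), (13,5), (16,11)}

|M| = 7 (so the lex-smallest maximum matching has 7 edges)
process left vertices in ascending order; for each, take the smallest-labelled available neighbour that still permits 7 edges overall, or leave it unmatched if none does
lex-smallest matching: {0-3, 6-1, 7-9, 8-2, 10-15, 13-5, 16-11}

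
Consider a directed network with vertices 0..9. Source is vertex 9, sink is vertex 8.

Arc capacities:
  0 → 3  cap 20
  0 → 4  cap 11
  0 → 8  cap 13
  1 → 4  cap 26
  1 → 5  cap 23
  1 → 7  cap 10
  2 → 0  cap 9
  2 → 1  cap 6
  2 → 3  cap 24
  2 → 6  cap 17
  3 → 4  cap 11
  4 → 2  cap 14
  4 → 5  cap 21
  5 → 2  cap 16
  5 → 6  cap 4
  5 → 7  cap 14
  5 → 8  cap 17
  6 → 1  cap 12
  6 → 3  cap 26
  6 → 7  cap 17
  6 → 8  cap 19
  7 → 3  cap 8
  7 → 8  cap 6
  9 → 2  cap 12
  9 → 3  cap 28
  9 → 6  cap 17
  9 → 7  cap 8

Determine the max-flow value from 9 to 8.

Maximum flow value: 46

augment #1: 9→6→8 bottleneck 17, total now 17
augment #2: 9→7→8 bottleneck 6, total now 23
augment #3: 9→2→0→8 bottleneck 9, total now 32
augment #4: 9→2→6→8 bottleneck 2, total now 34
augment #5: 9→2→1→5→8 bottleneck 1, total now 35
augment #6: 9→3→4→5→8 bottleneck 11, total now 46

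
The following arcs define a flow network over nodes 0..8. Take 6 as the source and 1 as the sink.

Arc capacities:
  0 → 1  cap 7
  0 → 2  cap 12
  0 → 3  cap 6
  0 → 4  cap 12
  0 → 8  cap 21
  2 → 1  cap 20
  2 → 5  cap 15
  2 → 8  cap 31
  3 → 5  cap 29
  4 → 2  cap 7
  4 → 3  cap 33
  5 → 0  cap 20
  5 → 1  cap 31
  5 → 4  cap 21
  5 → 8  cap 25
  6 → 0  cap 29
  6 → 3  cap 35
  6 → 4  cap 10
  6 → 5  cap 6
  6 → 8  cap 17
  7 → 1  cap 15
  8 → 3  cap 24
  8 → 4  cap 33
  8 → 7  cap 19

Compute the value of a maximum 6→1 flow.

Maximum flow value: 72

augment #1: 6→0→1 bottleneck 7, total now 7
augment #2: 6→5→1 bottleneck 6, total now 13
augment #3: 6→0→2→1 bottleneck 12, total now 25
augment #4: 6→3→5→1 bottleneck 25, total now 50
augment #5: 6→4→2→1 bottleneck 7, total now 57
augment #6: 6→8→7→1 bottleneck 15, total now 72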